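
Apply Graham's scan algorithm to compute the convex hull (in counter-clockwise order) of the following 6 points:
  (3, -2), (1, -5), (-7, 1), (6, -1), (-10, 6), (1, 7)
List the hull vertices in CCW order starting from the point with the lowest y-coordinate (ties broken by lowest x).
Hull (CCW) = [(1, -5), (6, -1), (1, 7), (-10, 6), (-7, 1)]

Graham scan procedure:
  1. Find the pivot p₀ = point with lowest y (tie → lowest x): (1, -5).
  2. Sort the remaining points by polar angle around p₀.
  3. Walk through sorted points, maintaining a stack; pop the top while the last three entries make a non-left turn (cross product ≤ 0).
  4. Final stack is the convex hull in CCW order: (1, -5), (6, -1), (1, 7), (-10, 6), (-7, 1).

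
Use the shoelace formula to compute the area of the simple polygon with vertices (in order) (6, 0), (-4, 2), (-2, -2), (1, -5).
Area = 33

Shoelace formula: Area = (1/2) |Σ_i (x_i · y_{i+1} − x_{i+1} · y_i)| (indices mod n). Compute each cross term:
  (6)(2) − (-4)(0) = 12
  (-4)(-2) − (-2)(2) = 12
  (-2)(-5) − (1)(-2) = 12
  (1)(0) − (6)(-5) = 30
Sum = 66, so (signed) Area = 66/2 = 33, |Area| = 33.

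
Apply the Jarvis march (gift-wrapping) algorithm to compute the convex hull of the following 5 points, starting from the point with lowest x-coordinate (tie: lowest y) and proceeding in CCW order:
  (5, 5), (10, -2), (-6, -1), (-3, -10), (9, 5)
Hull (CCW) = [(-6, -1), (-3, -10), (10, -2), (9, 5), (5, 5)]

Jarvis march: at each step, from the current hull vertex p, select the next vertex q as the point such that every other point lies strictly to the left of (or on) the directed line p → q. (Equivalently: for every other point r, the cross product (q − p) × (r − p) ≥ 0.)
Starting point (lowest x, tie lowest y): (-6, -1). Wrap until returning to start. Resulting hull: (-6, -1), (-3, -10), (10, -2), (9, 5), (5, 5).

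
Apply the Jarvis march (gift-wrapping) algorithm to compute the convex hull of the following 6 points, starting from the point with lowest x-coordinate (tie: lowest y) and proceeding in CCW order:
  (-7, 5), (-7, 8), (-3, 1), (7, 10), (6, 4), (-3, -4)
Hull (CCW) = [(-7, 5), (-3, -4), (6, 4), (7, 10), (-7, 8)]

Jarvis march: at each step, from the current hull vertex p, select the next vertex q as the point such that every other point lies strictly to the left of (or on) the directed line p → q. (Equivalently: for every other point r, the cross product (q − p) × (r − p) ≥ 0.)
Starting point (lowest x, tie lowest y): (-7, 5). Wrap until returning to start. Resulting hull: (-7, 5), (-3, -4), (6, 4), (7, 10), (-7, 8).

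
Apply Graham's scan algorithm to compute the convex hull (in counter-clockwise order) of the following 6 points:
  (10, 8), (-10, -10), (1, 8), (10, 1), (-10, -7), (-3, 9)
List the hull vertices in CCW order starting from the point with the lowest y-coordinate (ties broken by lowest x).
Hull (CCW) = [(-10, -10), (10, 1), (10, 8), (-3, 9), (-10, -7)]

Graham scan procedure:
  1. Find the pivot p₀ = point with lowest y (tie → lowest x): (-10, -10).
  2. Sort the remaining points by polar angle around p₀.
  3. Walk through sorted points, maintaining a stack; pop the top while the last three entries make a non-left turn (cross product ≤ 0).
  4. Final stack is the convex hull in CCW order: (-10, -10), (10, 1), (10, 8), (-3, 9), (-10, -7).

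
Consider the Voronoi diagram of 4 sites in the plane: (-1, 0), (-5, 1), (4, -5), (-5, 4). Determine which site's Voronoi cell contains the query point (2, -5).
Nearest site = (4, -5)

The Voronoi cell of site s contains exactly those query points closer to s than to any other site. Compute squared distances from q = (2, -5) to each site:
  (4 − 2)² + (-5 − -5)² = 4
  (-1 − 2)² + (0 − -5)² = 34
  (-5 − 2)² + (1 − -5)² = 85
  (-5 − 2)² + (4 − -5)² = 130
Minimum is attained by (4, -5), so q lies in its Voronoi cell.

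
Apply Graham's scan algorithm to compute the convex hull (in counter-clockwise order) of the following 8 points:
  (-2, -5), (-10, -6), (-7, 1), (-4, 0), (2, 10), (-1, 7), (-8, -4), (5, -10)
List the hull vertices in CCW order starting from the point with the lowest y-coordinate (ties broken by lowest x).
Hull (CCW) = [(5, -10), (2, 10), (-7, 1), (-10, -6)]

Graham scan procedure:
  1. Find the pivot p₀ = point with lowest y (tie → lowest x): (5, -10).
  2. Sort the remaining points by polar angle around p₀.
  3. Walk through sorted points, maintaining a stack; pop the top while the last three entries make a non-left turn (cross product ≤ 0).
  4. Final stack is the convex hull in CCW order: (5, -10), (2, 10), (-7, 1), (-10, -6).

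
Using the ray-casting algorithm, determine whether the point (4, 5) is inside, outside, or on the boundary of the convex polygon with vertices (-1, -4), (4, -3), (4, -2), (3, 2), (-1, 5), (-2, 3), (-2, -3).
The point (4, 5) lies strictly outside the polygon

Cast a horizontal ray to the right from the query point and count how many polygon edges it crosses (each edge strictly once or zero times, handled with the usual half-open convention). 
Parity of crossings → even ⇒ outside.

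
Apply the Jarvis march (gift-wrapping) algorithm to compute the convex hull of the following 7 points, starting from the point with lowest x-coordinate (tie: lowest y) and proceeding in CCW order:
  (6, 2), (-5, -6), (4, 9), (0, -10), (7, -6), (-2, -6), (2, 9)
Hull (CCW) = [(-5, -6), (0, -10), (7, -6), (6, 2), (4, 9), (2, 9)]

Jarvis march: at each step, from the current hull vertex p, select the next vertex q as the point such that every other point lies strictly to the left of (or on) the directed line p → q. (Equivalently: for every other point r, the cross product (q − p) × (r − p) ≥ 0.)
Starting point (lowest x, tie lowest y): (-5, -6). Wrap until returning to start. Resulting hull: (-5, -6), (0, -10), (7, -6), (6, 2), (4, 9), (2, 9).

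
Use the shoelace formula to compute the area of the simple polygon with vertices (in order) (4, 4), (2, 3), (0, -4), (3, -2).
Area = 14

Shoelace formula: Area = (1/2) |Σ_i (x_i · y_{i+1} − x_{i+1} · y_i)| (indices mod n). Compute each cross term:
  (4)(3) − (2)(4) = 4
  (2)(-4) − (0)(3) = -8
  (0)(-2) − (3)(-4) = 12
  (3)(4) − (4)(-2) = 20
Sum = 28, so (signed) Area = 28/2 = 14, |Area| = 14.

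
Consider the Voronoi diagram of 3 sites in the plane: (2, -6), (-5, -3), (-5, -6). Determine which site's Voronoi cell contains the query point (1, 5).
Nearest site = (-5, -3)

The Voronoi cell of site s contains exactly those query points closer to s than to any other site. Compute squared distances from q = (1, 5) to each site:
  (-5 − 1)² + (-3 − 5)² = 100
  (2 − 1)² + (-6 − 5)² = 122
  (-5 − 1)² + (-6 − 5)² = 157
Minimum is attained by (-5, -3), so q lies in its Voronoi cell.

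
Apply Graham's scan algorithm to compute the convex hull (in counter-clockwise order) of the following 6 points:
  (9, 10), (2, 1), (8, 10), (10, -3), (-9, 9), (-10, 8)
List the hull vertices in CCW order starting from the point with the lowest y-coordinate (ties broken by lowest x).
Hull (CCW) = [(10, -3), (9, 10), (8, 10), (-9, 9), (-10, 8), (2, 1)]

Graham scan procedure:
  1. Find the pivot p₀ = point with lowest y (tie → lowest x): (10, -3).
  2. Sort the remaining points by polar angle around p₀.
  3. Walk through sorted points, maintaining a stack; pop the top while the last three entries make a non-left turn (cross product ≤ 0).
  4. Final stack is the convex hull in CCW order: (10, -3), (9, 10), (8, 10), (-9, 9), (-10, 8), (2, 1).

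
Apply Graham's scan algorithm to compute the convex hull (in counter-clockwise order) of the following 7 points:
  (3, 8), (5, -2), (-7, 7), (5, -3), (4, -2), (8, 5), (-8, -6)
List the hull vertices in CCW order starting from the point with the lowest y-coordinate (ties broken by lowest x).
Hull (CCW) = [(-8, -6), (5, -3), (8, 5), (3, 8), (-7, 7)]

Graham scan procedure:
  1. Find the pivot p₀ = point with lowest y (tie → lowest x): (-8, -6).
  2. Sort the remaining points by polar angle around p₀.
  3. Walk through sorted points, maintaining a stack; pop the top while the last three entries make a non-left turn (cross product ≤ 0).
  4. Final stack is the convex hull in CCW order: (-8, -6), (5, -3), (8, 5), (3, 8), (-7, 7).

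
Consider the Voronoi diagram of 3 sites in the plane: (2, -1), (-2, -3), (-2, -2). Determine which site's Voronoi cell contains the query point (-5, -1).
Nearest site = (-2, -2)

The Voronoi cell of site s contains exactly those query points closer to s than to any other site. Compute squared distances from q = (-5, -1) to each site:
  (-2 − -5)² + (-2 − -1)² = 10
  (-2 − -5)² + (-3 − -1)² = 13
  (2 − -5)² + (-1 − -1)² = 49
Minimum is attained by (-2, -2), so q lies in its Voronoi cell.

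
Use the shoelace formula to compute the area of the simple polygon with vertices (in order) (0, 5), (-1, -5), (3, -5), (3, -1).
Area = 26

Shoelace formula: Area = (1/2) |Σ_i (x_i · y_{i+1} − x_{i+1} · y_i)| (indices mod n). Compute each cross term:
  (0)(-5) − (-1)(5) = 5
  (-1)(-5) − (3)(-5) = 20
  (3)(-1) − (3)(-5) = 12
  (3)(5) − (0)(-1) = 15
Sum = 52, so (signed) Area = 52/2 = 26, |Area| = 26.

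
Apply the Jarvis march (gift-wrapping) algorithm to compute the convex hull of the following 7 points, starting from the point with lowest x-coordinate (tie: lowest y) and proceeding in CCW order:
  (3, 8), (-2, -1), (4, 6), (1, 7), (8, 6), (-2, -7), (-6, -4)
Hull (CCW) = [(-6, -4), (-2, -7), (8, 6), (3, 8), (1, 7)]

Jarvis march: at each step, from the current hull vertex p, select the next vertex q as the point such that every other point lies strictly to the left of (or on) the directed line p → q. (Equivalently: for every other point r, the cross product (q − p) × (r − p) ≥ 0.)
Starting point (lowest x, tie lowest y): (-6, -4). Wrap until returning to start. Resulting hull: (-6, -4), (-2, -7), (8, 6), (3, 8), (1, 7).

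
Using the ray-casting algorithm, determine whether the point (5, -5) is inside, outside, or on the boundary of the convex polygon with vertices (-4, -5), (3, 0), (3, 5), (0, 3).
The point (5, -5) lies strictly outside the polygon

Cast a horizontal ray to the right from the query point and count how many polygon edges it crosses (each edge strictly once or zero times, handled with the usual half-open convention). 
Parity of crossings → even ⇒ outside.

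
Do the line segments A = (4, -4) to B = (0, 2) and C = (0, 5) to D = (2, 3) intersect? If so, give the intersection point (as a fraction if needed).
No (intersection of containing lines falls outside at least one segment)

Parametrize and solve: t = 5/2, s = -3. At least one of these is outside [0, 1], so the segments do not intersect.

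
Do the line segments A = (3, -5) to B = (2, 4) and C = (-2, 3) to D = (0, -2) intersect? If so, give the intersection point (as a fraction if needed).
No (intersection of containing lines falls outside at least one segment)

Parametrize and solve: t = -9/13, s = 37/13. At least one of these is outside [0, 1], so the segments do not intersect.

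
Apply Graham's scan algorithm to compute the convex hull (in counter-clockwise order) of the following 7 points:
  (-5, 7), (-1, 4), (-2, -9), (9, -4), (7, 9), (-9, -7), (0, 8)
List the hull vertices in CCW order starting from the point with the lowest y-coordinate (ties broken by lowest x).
Hull (CCW) = [(-2, -9), (9, -4), (7, 9), (0, 8), (-5, 7), (-9, -7)]

Graham scan procedure:
  1. Find the pivot p₀ = point with lowest y (tie → lowest x): (-2, -9).
  2. Sort the remaining points by polar angle around p₀.
  3. Walk through sorted points, maintaining a stack; pop the top while the last three entries make a non-left turn (cross product ≤ 0).
  4. Final stack is the convex hull in CCW order: (-2, -9), (9, -4), (7, 9), (0, 8), (-5, 7), (-9, -7).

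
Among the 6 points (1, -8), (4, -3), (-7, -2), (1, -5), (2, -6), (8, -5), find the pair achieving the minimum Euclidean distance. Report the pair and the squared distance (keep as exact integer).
Pair = ((1, -5), (2, -6)); squared distance = 2

Compute all C(6, 2) = 15 pairwise squared distances (x_i − x_j)² + (y_i − y_j)². The minimum is 2, attained by the pair ((1, -5), (2, -6)).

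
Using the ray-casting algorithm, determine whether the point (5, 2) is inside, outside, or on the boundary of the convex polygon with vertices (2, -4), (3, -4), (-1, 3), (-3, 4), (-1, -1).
The point (5, 2) lies strictly outside the polygon

Cast a horizontal ray to the right from the query point and count how many polygon edges it crosses (each edge strictly once or zero times, handled with the usual half-open convention). 
Parity of crossings → even ⇒ outside.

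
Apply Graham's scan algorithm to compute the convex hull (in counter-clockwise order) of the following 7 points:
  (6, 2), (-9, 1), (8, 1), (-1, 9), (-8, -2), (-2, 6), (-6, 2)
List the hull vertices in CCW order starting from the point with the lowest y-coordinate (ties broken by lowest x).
Hull (CCW) = [(-8, -2), (8, 1), (-1, 9), (-9, 1)]

Graham scan procedure:
  1. Find the pivot p₀ = point with lowest y (tie → lowest x): (-8, -2).
  2. Sort the remaining points by polar angle around p₀.
  3. Walk through sorted points, maintaining a stack; pop the top while the last three entries make a non-left turn (cross product ≤ 0).
  4. Final stack is the convex hull in CCW order: (-8, -2), (8, 1), (-1, 9), (-9, 1).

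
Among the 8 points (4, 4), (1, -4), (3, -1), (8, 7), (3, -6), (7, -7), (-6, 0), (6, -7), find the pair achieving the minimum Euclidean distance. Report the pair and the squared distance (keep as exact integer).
Pair = ((7, -7), (6, -7)); squared distance = 1

Compute all C(8, 2) = 28 pairwise squared distances (x_i − x_j)² + (y_i − y_j)². The minimum is 1, attained by the pair ((7, -7), (6, -7)).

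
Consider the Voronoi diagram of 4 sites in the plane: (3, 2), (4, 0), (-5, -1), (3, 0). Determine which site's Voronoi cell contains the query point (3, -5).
Nearest site = (3, 0)

The Voronoi cell of site s contains exactly those query points closer to s than to any other site. Compute squared distances from q = (3, -5) to each site:
  (3 − 3)² + (0 − -5)² = 25
  (4 − 3)² + (0 − -5)² = 26
  (3 − 3)² + (2 − -5)² = 49
  (-5 − 3)² + (-1 − -5)² = 80
Minimum is attained by (3, 0), so q lies in its Voronoi cell.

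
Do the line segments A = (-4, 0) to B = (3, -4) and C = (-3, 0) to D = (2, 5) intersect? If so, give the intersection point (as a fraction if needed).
No (intersection of containing lines falls outside at least one segment)

Parametrize and solve: t = 1/11, s = -4/55. At least one of these is outside [0, 1], so the segments do not intersect.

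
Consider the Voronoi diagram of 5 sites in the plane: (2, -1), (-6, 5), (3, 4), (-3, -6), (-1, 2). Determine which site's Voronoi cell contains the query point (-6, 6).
Nearest site = (-6, 5)

The Voronoi cell of site s contains exactly those query points closer to s than to any other site. Compute squared distances from q = (-6, 6) to each site:
  (-6 − -6)² + (5 − 6)² = 1
  (-1 − -6)² + (2 − 6)² = 41
  (3 − -6)² + (4 − 6)² = 85
  (2 − -6)² + (-1 − 6)² = 113
  (-3 − -6)² + (-6 − 6)² = 153
Minimum is attained by (-6, 5), so q lies in its Voronoi cell.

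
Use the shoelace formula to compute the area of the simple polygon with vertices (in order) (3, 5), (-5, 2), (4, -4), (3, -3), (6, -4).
Area = 91/2

Shoelace formula: Area = (1/2) |Σ_i (x_i · y_{i+1} − x_{i+1} · y_i)| (indices mod n). Compute each cross term:
  (3)(2) − (-5)(5) = 31
  (-5)(-4) − (4)(2) = 12
  (4)(-3) − (3)(-4) = 0
  (3)(-4) − (6)(-3) = 6
  (6)(5) − (3)(-4) = 42
Sum = 91, so (signed) Area = 91/2 = 91/2, |Area| = 91/2.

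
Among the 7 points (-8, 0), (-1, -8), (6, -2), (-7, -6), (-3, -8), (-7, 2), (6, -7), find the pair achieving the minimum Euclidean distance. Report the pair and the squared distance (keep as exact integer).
Pair = ((-1, -8), (-3, -8)); squared distance = 4

Compute all C(7, 2) = 21 pairwise squared distances (x_i − x_j)² + (y_i − y_j)². The minimum is 4, attained by the pair ((-1, -8), (-3, -8)).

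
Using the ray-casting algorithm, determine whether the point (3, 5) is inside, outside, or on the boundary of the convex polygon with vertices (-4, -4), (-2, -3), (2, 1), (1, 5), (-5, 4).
The point (3, 5) lies strictly outside the polygon

Cast a horizontal ray to the right from the query point and count how many polygon edges it crosses (each edge strictly once or zero times, handled with the usual half-open convention). 
Parity of crossings → even ⇒ outside.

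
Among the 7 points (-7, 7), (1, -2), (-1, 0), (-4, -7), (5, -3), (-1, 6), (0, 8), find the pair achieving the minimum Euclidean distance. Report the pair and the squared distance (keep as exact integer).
Pair = ((-1, 6), (0, 8)); squared distance = 5

Compute all C(7, 2) = 21 pairwise squared distances (x_i − x_j)² + (y_i − y_j)². The minimum is 5, attained by the pair ((-1, 6), (0, 8)).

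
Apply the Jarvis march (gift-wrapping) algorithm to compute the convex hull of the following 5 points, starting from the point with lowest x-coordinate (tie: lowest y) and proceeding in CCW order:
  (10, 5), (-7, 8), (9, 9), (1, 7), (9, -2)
Hull (CCW) = [(-7, 8), (9, -2), (10, 5), (9, 9)]

Jarvis march: at each step, from the current hull vertex p, select the next vertex q as the point such that every other point lies strictly to the left of (or on) the directed line p → q. (Equivalently: for every other point r, the cross product (q − p) × (r − p) ≥ 0.)
Starting point (lowest x, tie lowest y): (-7, 8). Wrap until returning to start. Resulting hull: (-7, 8), (9, -2), (10, 5), (9, 9).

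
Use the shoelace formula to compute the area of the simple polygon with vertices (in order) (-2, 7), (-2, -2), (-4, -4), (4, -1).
Area = 32

Shoelace formula: Area = (1/2) |Σ_i (x_i · y_{i+1} − x_{i+1} · y_i)| (indices mod n). Compute each cross term:
  (-2)(-2) − (-2)(7) = 18
  (-2)(-4) − (-4)(-2) = 0
  (-4)(-1) − (4)(-4) = 20
  (4)(7) − (-2)(-1) = 26
Sum = 64, so (signed) Area = 64/2 = 32, |Area| = 32.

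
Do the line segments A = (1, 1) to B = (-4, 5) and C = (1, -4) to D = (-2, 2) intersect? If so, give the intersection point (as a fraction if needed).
No (intersection of containing lines falls outside at least one segment)

Parametrize and solve: t = 5/6, s = 25/18. At least one of these is outside [0, 1], so the segments do not intersect.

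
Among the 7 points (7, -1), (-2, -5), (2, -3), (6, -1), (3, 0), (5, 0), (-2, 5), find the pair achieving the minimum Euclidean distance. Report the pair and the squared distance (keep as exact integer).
Pair = ((7, -1), (6, -1)); squared distance = 1

Compute all C(7, 2) = 21 pairwise squared distances (x_i − x_j)² + (y_i − y_j)². The minimum is 1, attained by the pair ((7, -1), (6, -1)).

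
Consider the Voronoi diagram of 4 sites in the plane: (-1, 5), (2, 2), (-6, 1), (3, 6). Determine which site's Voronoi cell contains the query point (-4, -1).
Nearest site = (-6, 1)

The Voronoi cell of site s contains exactly those query points closer to s than to any other site. Compute squared distances from q = (-4, -1) to each site:
  (-6 − -4)² + (1 − -1)² = 8
  (-1 − -4)² + (5 − -1)² = 45
  (2 − -4)² + (2 − -1)² = 45
  (3 − -4)² + (6 − -1)² = 98
Minimum is attained by (-6, 1), so q lies in its Voronoi cell.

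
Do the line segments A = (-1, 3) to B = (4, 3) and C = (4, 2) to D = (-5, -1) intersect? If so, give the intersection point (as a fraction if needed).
No (intersection of containing lines falls outside at least one segment)

Parametrize and solve: t = 8/5, s = -1/3. At least one of these is outside [0, 1], so the segments do not intersect.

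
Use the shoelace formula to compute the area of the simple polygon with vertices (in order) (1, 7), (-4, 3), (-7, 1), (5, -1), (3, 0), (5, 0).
Area = 44

Shoelace formula: Area = (1/2) |Σ_i (x_i · y_{i+1} − x_{i+1} · y_i)| (indices mod n). Compute each cross term:
  (1)(3) − (-4)(7) = 31
  (-4)(1) − (-7)(3) = 17
  (-7)(-1) − (5)(1) = 2
  (5)(0) − (3)(-1) = 3
  (3)(0) − (5)(0) = 0
  (5)(7) − (1)(0) = 35
Sum = 88, so (signed) Area = 88/2 = 44, |Area| = 44.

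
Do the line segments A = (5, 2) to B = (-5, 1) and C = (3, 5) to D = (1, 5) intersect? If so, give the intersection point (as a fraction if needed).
No (intersection of containing lines falls outside at least one segment)

Parametrize and solve: t = -3, s = -16. At least one of these is outside [0, 1], so the segments do not intersect.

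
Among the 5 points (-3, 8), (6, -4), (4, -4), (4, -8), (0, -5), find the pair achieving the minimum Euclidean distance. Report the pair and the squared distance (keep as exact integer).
Pair = ((6, -4), (4, -4)); squared distance = 4

Compute all C(5, 2) = 10 pairwise squared distances (x_i − x_j)² + (y_i − y_j)². The minimum is 4, attained by the pair ((6, -4), (4, -4)).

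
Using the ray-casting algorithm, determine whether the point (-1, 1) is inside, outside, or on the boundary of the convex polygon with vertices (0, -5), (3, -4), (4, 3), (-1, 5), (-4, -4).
The point (-1, 1) lies strictly inside the polygon

Cast a horizontal ray to the right from the query point and count how many polygon edges it crosses (each edge strictly once or zero times, handled with the usual half-open convention). 
Parity of crossings → odd ⇒ inside.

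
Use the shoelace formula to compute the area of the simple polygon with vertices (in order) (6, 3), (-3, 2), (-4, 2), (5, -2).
Area = 24

Shoelace formula: Area = (1/2) |Σ_i (x_i · y_{i+1} − x_{i+1} · y_i)| (indices mod n). Compute each cross term:
  (6)(2) − (-3)(3) = 21
  (-3)(2) − (-4)(2) = 2
  (-4)(-2) − (5)(2) = -2
  (5)(3) − (6)(-2) = 27
Sum = 48, so (signed) Area = 48/2 = 24, |Area| = 24.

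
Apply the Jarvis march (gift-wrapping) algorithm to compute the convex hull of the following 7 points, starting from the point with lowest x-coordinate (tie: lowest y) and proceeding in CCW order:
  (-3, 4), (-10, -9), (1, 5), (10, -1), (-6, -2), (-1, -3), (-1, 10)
Hull (CCW) = [(-10, -9), (10, -1), (-1, 10)]

Jarvis march: at each step, from the current hull vertex p, select the next vertex q as the point such that every other point lies strictly to the left of (or on) the directed line p → q. (Equivalently: for every other point r, the cross product (q − p) × (r − p) ≥ 0.)
Starting point (lowest x, tie lowest y): (-10, -9). Wrap until returning to start. Resulting hull: (-10, -9), (10, -1), (-1, 10).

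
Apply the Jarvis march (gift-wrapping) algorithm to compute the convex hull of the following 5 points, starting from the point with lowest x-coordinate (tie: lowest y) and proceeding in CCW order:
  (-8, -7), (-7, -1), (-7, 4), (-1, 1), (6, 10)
Hull (CCW) = [(-8, -7), (-1, 1), (6, 10), (-7, 4)]

Jarvis march: at each step, from the current hull vertex p, select the next vertex q as the point such that every other point lies strictly to the left of (or on) the directed line p → q. (Equivalently: for every other point r, the cross product (q − p) × (r − p) ≥ 0.)
Starting point (lowest x, tie lowest y): (-8, -7). Wrap until returning to start. Resulting hull: (-8, -7), (-1, 1), (6, 10), (-7, 4).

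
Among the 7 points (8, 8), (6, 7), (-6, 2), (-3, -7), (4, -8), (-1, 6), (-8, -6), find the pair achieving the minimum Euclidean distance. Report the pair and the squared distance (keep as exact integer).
Pair = ((8, 8), (6, 7)); squared distance = 5

Compute all C(7, 2) = 21 pairwise squared distances (x_i − x_j)² + (y_i − y_j)². The minimum is 5, attained by the pair ((8, 8), (6, 7)).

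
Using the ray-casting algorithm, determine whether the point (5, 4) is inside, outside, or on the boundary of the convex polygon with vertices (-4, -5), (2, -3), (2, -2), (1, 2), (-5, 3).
The point (5, 4) lies strictly outside the polygon

Cast a horizontal ray to the right from the query point and count how many polygon edges it crosses (each edge strictly once or zero times, handled with the usual half-open convention). 
Parity of crossings → even ⇒ outside.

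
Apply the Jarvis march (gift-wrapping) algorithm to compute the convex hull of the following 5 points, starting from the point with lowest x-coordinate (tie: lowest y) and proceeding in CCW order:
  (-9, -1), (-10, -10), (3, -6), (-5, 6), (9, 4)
Hull (CCW) = [(-10, -10), (3, -6), (9, 4), (-5, 6), (-9, -1)]

Jarvis march: at each step, from the current hull vertex p, select the next vertex q as the point such that every other point lies strictly to the left of (or on) the directed line p → q. (Equivalently: for every other point r, the cross product (q − p) × (r − p) ≥ 0.)
Starting point (lowest x, tie lowest y): (-10, -10). Wrap until returning to start. Resulting hull: (-10, -10), (3, -6), (9, 4), (-5, 6), (-9, -1).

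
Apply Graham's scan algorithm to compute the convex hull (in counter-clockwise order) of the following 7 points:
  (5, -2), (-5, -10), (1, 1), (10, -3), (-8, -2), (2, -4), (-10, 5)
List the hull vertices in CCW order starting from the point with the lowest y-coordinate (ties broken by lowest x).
Hull (CCW) = [(-5, -10), (10, -3), (1, 1), (-10, 5), (-8, -2)]

Graham scan procedure:
  1. Find the pivot p₀ = point with lowest y (tie → lowest x): (-5, -10).
  2. Sort the remaining points by polar angle around p₀.
  3. Walk through sorted points, maintaining a stack; pop the top while the last three entries make a non-left turn (cross product ≤ 0).
  4. Final stack is the convex hull in CCW order: (-5, -10), (10, -3), (1, 1), (-10, 5), (-8, -2).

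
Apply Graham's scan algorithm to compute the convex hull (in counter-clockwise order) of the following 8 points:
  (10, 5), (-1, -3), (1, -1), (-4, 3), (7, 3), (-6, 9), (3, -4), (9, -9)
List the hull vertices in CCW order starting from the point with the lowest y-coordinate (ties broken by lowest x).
Hull (CCW) = [(9, -9), (10, 5), (-6, 9), (-4, 3), (-1, -3)]

Graham scan procedure:
  1. Find the pivot p₀ = point with lowest y (tie → lowest x): (9, -9).
  2. Sort the remaining points by polar angle around p₀.
  3. Walk through sorted points, maintaining a stack; pop the top while the last three entries make a non-left turn (cross product ≤ 0).
  4. Final stack is the convex hull in CCW order: (9, -9), (10, 5), (-6, 9), (-4, 3), (-1, -3).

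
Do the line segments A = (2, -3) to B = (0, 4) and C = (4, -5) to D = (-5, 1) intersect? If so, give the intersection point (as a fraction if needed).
No (intersection of containing lines falls outside at least one segment)

Parametrize and solve: t = -2/17, s = 10/51. At least one of these is outside [0, 1], so the segments do not intersect.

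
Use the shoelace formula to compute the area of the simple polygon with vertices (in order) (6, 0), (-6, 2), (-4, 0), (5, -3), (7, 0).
Area = 53/2

Shoelace formula: Area = (1/2) |Σ_i (x_i · y_{i+1} − x_{i+1} · y_i)| (indices mod n). Compute each cross term:
  (6)(2) − (-6)(0) = 12
  (-6)(0) − (-4)(2) = 8
  (-4)(-3) − (5)(0) = 12
  (5)(0) − (7)(-3) = 21
  (7)(0) − (6)(0) = 0
Sum = 53, so (signed) Area = 53/2 = 53/2, |Area| = 53/2.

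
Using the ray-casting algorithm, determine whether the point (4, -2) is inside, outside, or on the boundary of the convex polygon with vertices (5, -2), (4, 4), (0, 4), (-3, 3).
The point (4, -2) lies strictly outside the polygon

Cast a horizontal ray to the right from the query point and count how many polygon edges it crosses (each edge strictly once or zero times, handled with the usual half-open convention). 
Parity of crossings → even ⇒ outside.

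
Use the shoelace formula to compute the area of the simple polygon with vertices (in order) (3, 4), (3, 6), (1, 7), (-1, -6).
Area = 18

Shoelace formula: Area = (1/2) |Σ_i (x_i · y_{i+1} − x_{i+1} · y_i)| (indices mod n). Compute each cross term:
  (3)(6) − (3)(4) = 6
  (3)(7) − (1)(6) = 15
  (1)(-6) − (-1)(7) = 1
  (-1)(4) − (3)(-6) = 14
Sum = 36, so (signed) Area = 36/2 = 18, |Area| = 18.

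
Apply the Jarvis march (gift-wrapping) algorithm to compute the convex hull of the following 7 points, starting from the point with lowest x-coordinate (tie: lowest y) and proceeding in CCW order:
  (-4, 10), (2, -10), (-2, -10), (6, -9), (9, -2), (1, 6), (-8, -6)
Hull (CCW) = [(-8, -6), (-2, -10), (2, -10), (6, -9), (9, -2), (1, 6), (-4, 10)]

Jarvis march: at each step, from the current hull vertex p, select the next vertex q as the point such that every other point lies strictly to the left of (or on) the directed line p → q. (Equivalently: for every other point r, the cross product (q − p) × (r − p) ≥ 0.)
Starting point (lowest x, tie lowest y): (-8, -6). Wrap until returning to start. Resulting hull: (-8, -6), (-2, -10), (2, -10), (6, -9), (9, -2), (1, 6), (-4, 10).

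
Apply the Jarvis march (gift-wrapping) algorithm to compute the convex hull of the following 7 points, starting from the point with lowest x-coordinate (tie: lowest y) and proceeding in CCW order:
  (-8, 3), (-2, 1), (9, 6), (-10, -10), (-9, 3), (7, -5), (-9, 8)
Hull (CCW) = [(-10, -10), (7, -5), (9, 6), (-9, 8)]

Jarvis march: at each step, from the current hull vertex p, select the next vertex q as the point such that every other point lies strictly to the left of (or on) the directed line p → q. (Equivalently: for every other point r, the cross product (q − p) × (r − p) ≥ 0.)
Starting point (lowest x, tie lowest y): (-10, -10). Wrap until returning to start. Resulting hull: (-10, -10), (7, -5), (9, 6), (-9, 8).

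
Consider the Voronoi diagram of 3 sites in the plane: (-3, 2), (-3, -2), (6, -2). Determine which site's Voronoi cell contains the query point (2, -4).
Nearest site = (6, -2)

The Voronoi cell of site s contains exactly those query points closer to s than to any other site. Compute squared distances from q = (2, -4) to each site:
  (6 − 2)² + (-2 − -4)² = 20
  (-3 − 2)² + (-2 − -4)² = 29
  (-3 − 2)² + (2 − -4)² = 61
Minimum is attained by (6, -2), so q lies in its Voronoi cell.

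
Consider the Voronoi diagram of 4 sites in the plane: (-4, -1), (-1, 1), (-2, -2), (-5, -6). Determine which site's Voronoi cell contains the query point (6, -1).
Nearest site = (-1, 1)

The Voronoi cell of site s contains exactly those query points closer to s than to any other site. Compute squared distances from q = (6, -1) to each site:
  (-1 − 6)² + (1 − -1)² = 53
  (-2 − 6)² + (-2 − -1)² = 65
  (-4 − 6)² + (-1 − -1)² = 100
  (-5 − 6)² + (-6 − -1)² = 146
Minimum is attained by (-1, 1), so q lies in its Voronoi cell.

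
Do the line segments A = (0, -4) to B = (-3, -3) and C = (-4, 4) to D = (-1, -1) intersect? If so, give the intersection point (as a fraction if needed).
No (intersection of containing lines falls outside at least one segment)

Parametrize and solve: t = -1/3, s = 5/3. At least one of these is outside [0, 1], so the segments do not intersect.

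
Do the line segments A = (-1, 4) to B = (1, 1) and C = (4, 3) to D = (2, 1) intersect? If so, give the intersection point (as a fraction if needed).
No (intersection of containing lines falls outside at least one segment)

Parametrize and solve: t = 6/5, s = 13/10. At least one of these is outside [0, 1], so the segments do not intersect.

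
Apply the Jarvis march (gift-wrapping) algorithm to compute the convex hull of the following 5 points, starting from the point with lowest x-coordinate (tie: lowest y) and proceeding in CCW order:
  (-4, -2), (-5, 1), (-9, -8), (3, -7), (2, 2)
Hull (CCW) = [(-9, -8), (3, -7), (2, 2), (-5, 1)]

Jarvis march: at each step, from the current hull vertex p, select the next vertex q as the point such that every other point lies strictly to the left of (or on) the directed line p → q. (Equivalently: for every other point r, the cross product (q − p) × (r − p) ≥ 0.)
Starting point (lowest x, tie lowest y): (-9, -8). Wrap until returning to start. Resulting hull: (-9, -8), (3, -7), (2, 2), (-5, 1).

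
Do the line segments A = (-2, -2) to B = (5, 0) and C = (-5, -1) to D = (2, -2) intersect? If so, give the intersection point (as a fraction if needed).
Yes; intersection at (-2/3, -34/21) (t = 4/21 on AB, s = 13/21 on CD)

Parametrize AB as A + t(B − A) = (-2 + 7 t, -2 + 2 t) and CD as C + s(D − C) = (-5 + 7 s, -1 + -1 s). Solve the linear system for (t, s). Determinant = 21 ≠ 0, so a unique intersection of the containing lines exists. Solution: t = 4/21, s = 13/21 — both in [0, 1], so the segments cross. Intersection point: (-2/3, -34/21).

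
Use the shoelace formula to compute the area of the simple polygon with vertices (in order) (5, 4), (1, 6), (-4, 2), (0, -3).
Area = 79/2

Shoelace formula: Area = (1/2) |Σ_i (x_i · y_{i+1} − x_{i+1} · y_i)| (indices mod n). Compute each cross term:
  (5)(6) − (1)(4) = 26
  (1)(2) − (-4)(6) = 26
  (-4)(-3) − (0)(2) = 12
  (0)(4) − (5)(-3) = 15
Sum = 79, so (signed) Area = 79/2 = 79/2, |Area| = 79/2.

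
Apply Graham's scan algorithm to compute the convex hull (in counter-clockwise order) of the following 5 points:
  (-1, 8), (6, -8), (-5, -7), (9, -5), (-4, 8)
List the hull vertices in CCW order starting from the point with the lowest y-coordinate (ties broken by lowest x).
Hull (CCW) = [(6, -8), (9, -5), (-1, 8), (-4, 8), (-5, -7)]

Graham scan procedure:
  1. Find the pivot p₀ = point with lowest y (tie → lowest x): (6, -8).
  2. Sort the remaining points by polar angle around p₀.
  3. Walk through sorted points, maintaining a stack; pop the top while the last three entries make a non-left turn (cross product ≤ 0).
  4. Final stack is the convex hull in CCW order: (6, -8), (9, -5), (-1, 8), (-4, 8), (-5, -7).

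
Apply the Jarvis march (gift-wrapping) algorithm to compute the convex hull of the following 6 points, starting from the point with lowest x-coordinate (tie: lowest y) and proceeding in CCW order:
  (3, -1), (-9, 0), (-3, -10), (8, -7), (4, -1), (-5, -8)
Hull (CCW) = [(-9, 0), (-5, -8), (-3, -10), (8, -7), (4, -1)]

Jarvis march: at each step, from the current hull vertex p, select the next vertex q as the point such that every other point lies strictly to the left of (or on) the directed line p → q. (Equivalently: for every other point r, the cross product (q − p) × (r − p) ≥ 0.)
Starting point (lowest x, tie lowest y): (-9, 0). Wrap until returning to start. Resulting hull: (-9, 0), (-5, -8), (-3, -10), (8, -7), (4, -1).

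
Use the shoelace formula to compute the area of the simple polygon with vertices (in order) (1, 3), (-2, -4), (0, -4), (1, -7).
Area = 12

Shoelace formula: Area = (1/2) |Σ_i (x_i · y_{i+1} − x_{i+1} · y_i)| (indices mod n). Compute each cross term:
  (1)(-4) − (-2)(3) = 2
  (-2)(-4) − (0)(-4) = 8
  (0)(-7) − (1)(-4) = 4
  (1)(3) − (1)(-7) = 10
Sum = 24, so (signed) Area = 24/2 = 12, |Area| = 12.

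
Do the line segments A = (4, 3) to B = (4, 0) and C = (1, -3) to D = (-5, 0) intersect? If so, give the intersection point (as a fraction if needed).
No (intersection of containing lines falls outside at least one segment)

Parametrize and solve: t = 5/2, s = -1/2. At least one of these is outside [0, 1], so the segments do not intersect.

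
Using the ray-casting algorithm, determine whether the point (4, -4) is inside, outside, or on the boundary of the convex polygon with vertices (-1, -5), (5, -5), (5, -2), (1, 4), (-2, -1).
The point (4, -4) lies strictly inside the polygon

Cast a horizontal ray to the right from the query point and count how many polygon edges it crosses (each edge strictly once or zero times, handled with the usual half-open convention). 
Parity of crossings → odd ⇒ inside.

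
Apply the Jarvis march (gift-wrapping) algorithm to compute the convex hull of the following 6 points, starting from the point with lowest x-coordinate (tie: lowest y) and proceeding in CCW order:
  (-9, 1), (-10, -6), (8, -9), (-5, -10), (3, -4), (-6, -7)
Hull (CCW) = [(-10, -6), (-5, -10), (8, -9), (3, -4), (-9, 1)]

Jarvis march: at each step, from the current hull vertex p, select the next vertex q as the point such that every other point lies strictly to the left of (or on) the directed line p → q. (Equivalently: for every other point r, the cross product (q − p) × (r − p) ≥ 0.)
Starting point (lowest x, tie lowest y): (-10, -6). Wrap until returning to start. Resulting hull: (-10, -6), (-5, -10), (8, -9), (3, -4), (-9, 1).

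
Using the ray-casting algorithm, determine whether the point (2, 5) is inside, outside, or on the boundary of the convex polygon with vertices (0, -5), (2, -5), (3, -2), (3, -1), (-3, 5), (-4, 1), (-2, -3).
The point (2, 5) lies strictly outside the polygon

Cast a horizontal ray to the right from the query point and count how many polygon edges it crosses (each edge strictly once or zero times, handled with the usual half-open convention). 
Parity of crossings → even ⇒ outside.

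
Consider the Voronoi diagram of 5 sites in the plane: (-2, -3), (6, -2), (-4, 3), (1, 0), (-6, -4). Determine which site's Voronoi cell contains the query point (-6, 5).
Nearest site = (-4, 3)

The Voronoi cell of site s contains exactly those query points closer to s than to any other site. Compute squared distances from q = (-6, 5) to each site:
  (-4 − -6)² + (3 − 5)² = 8
  (1 − -6)² + (0 − 5)² = 74
  (-2 − -6)² + (-3 − 5)² = 80
  (-6 − -6)² + (-4 − 5)² = 81
  (6 − -6)² + (-2 − 5)² = 193
Minimum is attained by (-4, 3), so q lies in its Voronoi cell.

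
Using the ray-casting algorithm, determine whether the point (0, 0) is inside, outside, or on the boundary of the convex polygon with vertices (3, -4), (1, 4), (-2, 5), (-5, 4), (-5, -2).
The point (0, 0) lies strictly inside the polygon

Cast a horizontal ray to the right from the query point and count how many polygon edges it crosses (each edge strictly once or zero times, handled with the usual half-open convention). 
Parity of crossings → odd ⇒ inside.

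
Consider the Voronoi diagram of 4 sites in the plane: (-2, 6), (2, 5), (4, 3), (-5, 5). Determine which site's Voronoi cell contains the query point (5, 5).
Nearest site = (4, 3)

The Voronoi cell of site s contains exactly those query points closer to s than to any other site. Compute squared distances from q = (5, 5) to each site:
  (4 − 5)² + (3 − 5)² = 5
  (2 − 5)² + (5 − 5)² = 9
  (-2 − 5)² + (6 − 5)² = 50
  (-5 − 5)² + (5 − 5)² = 100
Minimum is attained by (4, 3), so q lies in its Voronoi cell.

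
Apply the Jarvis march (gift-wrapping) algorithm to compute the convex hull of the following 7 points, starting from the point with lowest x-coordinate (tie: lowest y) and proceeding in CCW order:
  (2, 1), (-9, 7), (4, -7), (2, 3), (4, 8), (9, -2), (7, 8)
Hull (CCW) = [(-9, 7), (4, -7), (9, -2), (7, 8), (4, 8)]

Jarvis march: at each step, from the current hull vertex p, select the next vertex q as the point such that every other point lies strictly to the left of (or on) the directed line p → q. (Equivalently: for every other point r, the cross product (q − p) × (r − p) ≥ 0.)
Starting point (lowest x, tie lowest y): (-9, 7). Wrap until returning to start. Resulting hull: (-9, 7), (4, -7), (9, -2), (7, 8), (4, 8).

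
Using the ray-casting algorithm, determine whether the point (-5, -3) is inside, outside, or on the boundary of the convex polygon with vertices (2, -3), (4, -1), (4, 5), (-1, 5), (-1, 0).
The point (-5, -3) lies strictly outside the polygon

Cast a horizontal ray to the right from the query point and count how many polygon edges it crosses (each edge strictly once or zero times, handled with the usual half-open convention). 
Parity of crossings → even ⇒ outside.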